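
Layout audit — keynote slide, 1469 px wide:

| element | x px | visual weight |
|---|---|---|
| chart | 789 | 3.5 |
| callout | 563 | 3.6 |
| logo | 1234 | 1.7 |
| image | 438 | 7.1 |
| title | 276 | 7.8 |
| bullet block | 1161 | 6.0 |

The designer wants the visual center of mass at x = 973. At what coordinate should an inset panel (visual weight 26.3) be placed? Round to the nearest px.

After adding the inset panel, total weight = 3.5 + 3.6 + 1.7 + 7.1 + 7.8 + 6.0 + 26.3 = 56.0.
x: need Σw·x = 56.0·973 = 54488.0. Existing = 3.5·789 + 3.6·563 + 1.7·1234 + 7.1·438 + 7.8·276 + 6.0·1161 = 19114.7. Remainder 35373.3 / 26.3 ≈ 1344.99.

x ≈ 1345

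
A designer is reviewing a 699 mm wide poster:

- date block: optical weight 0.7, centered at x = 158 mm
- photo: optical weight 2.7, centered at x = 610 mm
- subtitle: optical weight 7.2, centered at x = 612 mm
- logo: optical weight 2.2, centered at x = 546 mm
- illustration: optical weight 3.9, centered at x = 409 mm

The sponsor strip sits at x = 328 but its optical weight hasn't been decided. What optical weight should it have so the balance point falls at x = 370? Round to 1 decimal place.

w ≈ 66.2

Existing Σw = 16.7 (0.7 + 2.7 + 7.2 + 2.2 + 3.9); existing moment 0.7·158 + 2.7·610 + 7.2·612 + 2.2·546 + 3.9·409 = 8960.3.
Set Σw·x/Σw = 370: (8960.3 + 328w) = 370·(16.7 + w).
Solving: w = (370·16.7 − 8960.3) / (328 − 370) = -2781.3 / -42 ≈ 66.22.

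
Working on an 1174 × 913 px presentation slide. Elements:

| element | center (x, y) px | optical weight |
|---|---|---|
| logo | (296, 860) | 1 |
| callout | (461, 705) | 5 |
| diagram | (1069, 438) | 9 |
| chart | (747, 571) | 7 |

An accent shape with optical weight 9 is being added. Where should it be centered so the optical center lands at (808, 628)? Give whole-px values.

With the accent shape, Σw becomes 1 + 5 + 9 + 7 + 9 = 31.
x: target moment 31×808 = 25048; current 1·296 + 5·461 + 9·1069 + 7·747 = 17451; the accent shape supplies 7597, so x = 7597/9 ≈ 844.11.
y: target moment 31×628 = 19468; current 1·860 + 5·705 + 9·438 + 7·571 = 12324; the accent shape supplies 7144, so y = 7144/9 ≈ 793.78.

(844, 794)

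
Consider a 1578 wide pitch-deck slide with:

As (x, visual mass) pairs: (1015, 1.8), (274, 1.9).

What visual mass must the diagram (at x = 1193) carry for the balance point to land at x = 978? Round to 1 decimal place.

w ≈ 5.9

Fixed elements: Σw = 1.8 + 1.9 = 3.7, Σw·x = 1.8·1015 + 1.9·274 = 2347.6.
Balance at x = 978 requires (2347.6 + w·1193) / (3.7 + w) = 978.
Rearranging, w·(1193 − 978) = 978·3.7 − 2347.6 = 1271.0, so w ≈ 1271.0/215 = 5.91.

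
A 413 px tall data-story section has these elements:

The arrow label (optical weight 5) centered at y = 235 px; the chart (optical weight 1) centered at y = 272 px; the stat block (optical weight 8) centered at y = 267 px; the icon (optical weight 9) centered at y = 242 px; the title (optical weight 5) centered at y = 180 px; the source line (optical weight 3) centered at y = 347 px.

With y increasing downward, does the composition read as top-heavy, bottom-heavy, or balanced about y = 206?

bottom-heavy

Total weight = 5 + 1 + 8 + 9 + 5 + 3 = 31.
y-moment: 5·235 + 1·272 + 8·267 + 9·242 + 5·180 + 3·347 = 7702; centroid 7702/31 ≈ 248.45.
Since 248.5 is below (larger y than) 206, the composition reads bottom-heavy.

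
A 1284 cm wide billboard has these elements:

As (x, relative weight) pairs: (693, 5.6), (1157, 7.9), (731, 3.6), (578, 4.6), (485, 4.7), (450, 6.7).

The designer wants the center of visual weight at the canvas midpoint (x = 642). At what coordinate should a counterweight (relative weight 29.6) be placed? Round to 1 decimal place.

x ≈ 562.4

With the counterweight, Σw becomes 5.6 + 7.9 + 3.6 + 4.6 + 4.7 + 6.7 + 29.6 = 62.7.
x: need Σw·x = 62.7·642 = 40253.4. Existing = 5.6·693 + 7.9·1157 + 3.6·731 + 4.6·578 + 4.7·485 + 6.7·450 = 23606.0. Remainder 16647.4 / 29.6 ≈ 562.41.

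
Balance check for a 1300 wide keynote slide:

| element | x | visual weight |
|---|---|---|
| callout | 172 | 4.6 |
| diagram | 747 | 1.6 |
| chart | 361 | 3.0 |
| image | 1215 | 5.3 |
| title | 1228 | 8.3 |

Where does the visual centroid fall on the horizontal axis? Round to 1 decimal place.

x ≈ 864.1

Σw = 4.6 + 1.6 + 3.0 + 5.3 + 8.3 = 22.8.
x-moment: 4.6·172 + 1.6·747 + 3.0·361 + 5.3·1215 + 8.3·1228 = 19701.3; centroid 19701.3/22.8 ≈ 864.09.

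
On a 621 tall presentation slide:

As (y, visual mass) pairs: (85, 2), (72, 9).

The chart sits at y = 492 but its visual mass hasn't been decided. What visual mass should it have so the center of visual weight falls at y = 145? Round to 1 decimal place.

Fixed elements: Σw = 2 + 9 = 11, Σw·y = 2·85 + 9·72 = 818.
For the centroid to hit 145: (818 + w·492) / (11 + w) = 145.
Rearranging, w·(492 − 145) = 145·11 − 818 = 777, so w ≈ 777/347 = 2.24.

w ≈ 2.2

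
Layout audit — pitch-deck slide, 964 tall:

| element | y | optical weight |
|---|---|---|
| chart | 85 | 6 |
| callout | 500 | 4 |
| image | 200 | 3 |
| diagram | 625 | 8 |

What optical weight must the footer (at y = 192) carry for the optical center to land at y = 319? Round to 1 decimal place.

w ≈ 11.1

Known weights sum to 6 + 4 + 3 + 8 = 21; their moment is 6·85 + 4·500 + 3·200 + 8·625 = 8110.
Balance at y = 319 requires (8110 + w·192) / (21 + w) = 319.
Rearranging, w·(192 − 319) = 319·21 − 8110 = -1411, so w ≈ -1411/-127 = 11.11.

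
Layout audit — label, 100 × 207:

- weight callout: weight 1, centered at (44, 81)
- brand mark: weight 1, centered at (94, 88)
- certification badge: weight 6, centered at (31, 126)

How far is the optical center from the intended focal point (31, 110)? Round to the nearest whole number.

≈ 11

Σw = 1 + 1 + 6 = 8.
x: (1·44 + 1·94 + 6·31) / 8 = 324 / 8 ≈ 40.50
y: (1·81 + 1·88 + 6·126) / 8 = 925 / 8 ≈ 115.62
Offset from (31, 110): Δx ≈ 9.50, Δy ≈ 5.62; distance = √(Δx² + Δy²) ≈ 11.04.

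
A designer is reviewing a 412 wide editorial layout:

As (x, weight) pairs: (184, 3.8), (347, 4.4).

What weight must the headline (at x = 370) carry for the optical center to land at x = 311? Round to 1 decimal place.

Known weights sum to 3.8 + 4.4 = 8.2; their moment is 3.8·184 + 4.4·347 = 2226.0.
Balance at x = 311 requires (2226.0 + w·370) / (8.2 + w) = 311.
So w = (311·8.2 − 2226.0)/(370 − 311) = 324.2/59 ≈ 5.49.

w ≈ 5.5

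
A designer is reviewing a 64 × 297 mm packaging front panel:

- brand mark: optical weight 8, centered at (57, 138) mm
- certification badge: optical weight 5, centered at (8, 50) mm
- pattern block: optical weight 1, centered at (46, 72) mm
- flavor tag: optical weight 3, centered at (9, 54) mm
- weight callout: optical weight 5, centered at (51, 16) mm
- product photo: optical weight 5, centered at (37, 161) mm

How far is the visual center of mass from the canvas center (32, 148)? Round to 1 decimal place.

Total weight = 8 + 5 + 1 + 3 + 5 + 5 = 27.
x: moment 1009 / weight 27 ≈ 37.37
Σw·y = 2473; ȳ = 2473/27 ≈ 91.59.
Relative to (32, 148): Δ = (5.37, -56.41); |Δ| = √(5.37² + -56.41²) ≈ 56.66.

≈ 56.7 mm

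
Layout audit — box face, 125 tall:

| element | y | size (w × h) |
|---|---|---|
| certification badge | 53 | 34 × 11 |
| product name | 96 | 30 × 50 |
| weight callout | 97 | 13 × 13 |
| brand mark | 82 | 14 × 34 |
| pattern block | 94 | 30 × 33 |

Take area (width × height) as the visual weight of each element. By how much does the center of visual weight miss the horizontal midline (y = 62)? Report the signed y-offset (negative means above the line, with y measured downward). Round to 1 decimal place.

Taking area as weight: certification badge 34·11 = 374, product name 30·50 = 1500, weight callout 13·13 = 169, brand mark 14·34 = 476, pattern block 30·33 = 990. Sum 3509.
Σw·y = 374·53 + 1500·96 + 169·97 + 476·82 + 990·94 = 312307, so ȳ = 312307/3509 ≈ 89.00.
Difference: 89.00 − 62 ≈ 27.00.

≈ 27.0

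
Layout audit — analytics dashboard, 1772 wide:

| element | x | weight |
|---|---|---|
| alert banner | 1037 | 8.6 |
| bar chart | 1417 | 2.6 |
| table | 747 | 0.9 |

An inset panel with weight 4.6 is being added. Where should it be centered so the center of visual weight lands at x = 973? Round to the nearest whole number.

After adding the inset panel, total weight = 8.6 + 2.6 + 0.9 + 4.6 = 16.7.
x: target moment 16.7×973 = 16249.1; current 8.6·1037 + 2.6·1417 + 0.9·747 = 13274.7; the inset panel supplies 2974.4, so x = 2974.4/4.6 ≈ 646.61.

x ≈ 647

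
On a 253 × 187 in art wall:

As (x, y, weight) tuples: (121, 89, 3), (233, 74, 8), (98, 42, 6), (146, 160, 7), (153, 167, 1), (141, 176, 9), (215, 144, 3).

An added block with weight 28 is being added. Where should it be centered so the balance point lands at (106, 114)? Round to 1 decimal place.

(35.2, 107.0)

New total weight: (3 + 8 + 6 + 7 + 1 + 9 + 3) + 28 = 65.
x: target moment 65×106 = 6890; current 3·121 + 8·233 + 6·98 + 7·146 + 1·153 + 9·141 + 3·215 = 5904; the added block supplies 986, so x = 986/28 ≈ 35.21.
y: target moment 65×114 = 7410; current 3·89 + 8·74 + 6·42 + 7·160 + 1·167 + 9·176 + 3·144 = 4414; the added block supplies 2996, so y = 2996/28 ≈ 107.00.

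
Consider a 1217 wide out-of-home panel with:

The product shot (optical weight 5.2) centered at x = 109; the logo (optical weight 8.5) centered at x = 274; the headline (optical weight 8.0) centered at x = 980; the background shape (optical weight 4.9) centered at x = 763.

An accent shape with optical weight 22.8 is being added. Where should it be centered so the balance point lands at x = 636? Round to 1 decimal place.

x ≈ 743.2

New total weight: (5.2 + 8.5 + 8.0 + 4.9) + 22.8 = 49.4.
x: target moment 49.4×636 = 31418.4; current 5.2·109 + 8.5·274 + 8.0·980 + 4.9·763 = 14474.5; the accent shape supplies 16943.9, so x = 16943.9/22.8 ≈ 743.15.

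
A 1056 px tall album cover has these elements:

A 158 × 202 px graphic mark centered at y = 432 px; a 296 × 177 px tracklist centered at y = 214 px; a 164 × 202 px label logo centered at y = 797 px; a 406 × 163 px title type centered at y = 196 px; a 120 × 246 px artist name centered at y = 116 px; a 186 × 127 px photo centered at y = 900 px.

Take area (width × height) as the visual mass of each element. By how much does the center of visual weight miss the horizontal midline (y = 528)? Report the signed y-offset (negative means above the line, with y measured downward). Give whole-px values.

≈ -152 px

Areas: graphic mark 158·202 = 31916, tracklist 296·177 = 52392, label logo 164·202 = 33128, title type 406·163 = 66178, artist name 120·246 = 29520, photo 186·127 = 23622. Total weight = 236756.
y: moment 89057624 / weight 236756 ≈ 376.16
Difference: 376.16 − 528 ≈ -151.84.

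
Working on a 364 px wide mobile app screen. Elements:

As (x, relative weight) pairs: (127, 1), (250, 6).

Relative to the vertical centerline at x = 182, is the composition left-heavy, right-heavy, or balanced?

Σw = 1 + 6 = 7.
Σw·x = 1·127 + 6·250 = 1627, so x̄ = 1627/7 ≈ 232.43.
Since 232.4 is right of 182, the composition reads right-heavy.

right-heavy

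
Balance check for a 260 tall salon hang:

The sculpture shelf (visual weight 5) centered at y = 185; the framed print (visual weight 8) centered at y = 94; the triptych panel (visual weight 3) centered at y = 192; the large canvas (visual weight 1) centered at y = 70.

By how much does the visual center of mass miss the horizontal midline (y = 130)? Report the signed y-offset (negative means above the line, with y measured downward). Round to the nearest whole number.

Σw = 5 + 8 + 3 + 1 = 17.
y-moment: 5·185 + 8·94 + 3·192 + 1·70 = 2323; centroid 2323/17 ≈ 136.65.
Against y = 130, that's 136.65 − 130 = 6.65.

≈ 7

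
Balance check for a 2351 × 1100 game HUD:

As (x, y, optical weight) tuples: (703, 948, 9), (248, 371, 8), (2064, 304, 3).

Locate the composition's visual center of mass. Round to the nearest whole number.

Total weight = 9 + 8 + 3 = 20.
x-moment: 9·703 + 8·248 + 3·2064 = 14503; centroid 14503/20 ≈ 725.15.
y-moment: 9·948 + 8·371 + 3·304 = 12412; centroid 12412/20 ≈ 620.60.

(725, 621)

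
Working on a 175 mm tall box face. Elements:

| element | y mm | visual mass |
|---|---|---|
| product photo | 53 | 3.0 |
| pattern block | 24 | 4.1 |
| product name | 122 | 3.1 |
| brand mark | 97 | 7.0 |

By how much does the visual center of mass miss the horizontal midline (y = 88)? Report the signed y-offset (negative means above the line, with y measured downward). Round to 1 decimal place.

≈ -11.6 mm

Total weight = 3.0 + 4.1 + 3.1 + 7.0 = 17.2.
y-moment: 3.0·53 + 4.1·24 + 3.1·122 + 7.0·97 = 1314.6; centroid 1314.6/17.2 ≈ 76.43.
Against y = 88, that's 76.43 − 88 = -11.57.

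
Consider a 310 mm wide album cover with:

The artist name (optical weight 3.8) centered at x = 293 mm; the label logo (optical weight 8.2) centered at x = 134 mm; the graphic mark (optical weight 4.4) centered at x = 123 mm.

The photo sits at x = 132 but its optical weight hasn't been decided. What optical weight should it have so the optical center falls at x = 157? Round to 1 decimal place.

w ≈ 7.1

Known weights sum to 3.8 + 8.2 + 4.4 = 16.4; their moment is 3.8·293 + 8.2·134 + 4.4·123 = 2753.4.
For the centroid to hit 157: (2753.4 + w·132) / (16.4 + w) = 157.
Rearranging, w·(132 − 157) = 157·16.4 − 2753.4 = -178.6, so w ≈ -178.6/-25 = 7.14.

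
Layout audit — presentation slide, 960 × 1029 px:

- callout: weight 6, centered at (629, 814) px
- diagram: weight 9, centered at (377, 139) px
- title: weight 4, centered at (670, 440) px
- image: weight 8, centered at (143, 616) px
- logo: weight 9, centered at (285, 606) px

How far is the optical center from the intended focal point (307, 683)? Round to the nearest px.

Weights sum to 6 + 9 + 4 + 8 + 9 = 36.
Σw·x = 6·629 + 9·377 + 4·670 + 8·143 + 9·285 = 13556, so x̄ = 13556/36 ≈ 376.56.
Σw·y = 6·814 + 9·139 + 4·440 + 8·616 + 9·606 = 18277, so ȳ = 18277/36 ≈ 507.69.
Relative to (307, 683): Δ = (69.56, -175.31); |Δ| = √(69.56² + -175.31²) ≈ 188.60.

≈ 189 px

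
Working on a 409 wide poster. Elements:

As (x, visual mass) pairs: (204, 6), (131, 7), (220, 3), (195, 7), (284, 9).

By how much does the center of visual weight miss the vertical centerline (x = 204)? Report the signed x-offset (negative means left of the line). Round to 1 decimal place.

≈ 6.1

Weights sum to 6 + 7 + 3 + 7 + 9 = 32.
x-moment: 6·204 + 7·131 + 3·220 + 7·195 + 9·284 = 6722; centroid 6722/32 ≈ 210.06.
Difference: 210.06 − 204 ≈ 6.06.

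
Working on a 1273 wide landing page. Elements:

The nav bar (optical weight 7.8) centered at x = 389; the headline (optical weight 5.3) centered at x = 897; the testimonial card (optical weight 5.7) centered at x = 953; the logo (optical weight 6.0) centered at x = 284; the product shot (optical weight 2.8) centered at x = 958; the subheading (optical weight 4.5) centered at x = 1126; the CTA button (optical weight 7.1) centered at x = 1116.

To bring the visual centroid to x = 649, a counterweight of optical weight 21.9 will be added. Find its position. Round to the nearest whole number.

With the counterweight, Σw becomes 7.8 + 5.3 + 5.7 + 6.0 + 2.8 + 4.5 + 7.1 + 21.9 = 61.1.
Along x: (30597.4 + 21.9·x) / 61.1 = 649 (existing moment 7.8·389 + 5.3·897 + 5.7·953 + 6.0·284 + 2.8·958 + 4.5·1126 + 7.1·1116 = 30597.4) ⇒ x = (39653.9 − 30597.4) / 21.9 ≈ 413.54.

x ≈ 414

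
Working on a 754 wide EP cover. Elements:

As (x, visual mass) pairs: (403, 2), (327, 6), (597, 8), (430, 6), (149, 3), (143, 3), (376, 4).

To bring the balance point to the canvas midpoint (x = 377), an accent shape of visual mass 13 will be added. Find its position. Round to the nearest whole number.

x ≈ 343

New total weight: (2 + 6 + 8 + 6 + 3 + 3 + 4) + 13 = 45.
x: target moment 45×377 = 16965; current 2·403 + 6·327 + 8·597 + 6·430 + 3·149 + 3·143 + 4·376 = 12504; the accent shape supplies 4461, so x = 4461/13 ≈ 343.15.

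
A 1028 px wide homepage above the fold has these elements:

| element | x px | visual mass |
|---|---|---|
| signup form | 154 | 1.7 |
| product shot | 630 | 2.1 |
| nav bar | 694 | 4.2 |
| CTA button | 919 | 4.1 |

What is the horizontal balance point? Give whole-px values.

x ≈ 683

Total weight = 1.7 + 2.1 + 4.2 + 4.1 = 12.1.
x: (1.7·154 + 2.1·630 + 4.2·694 + 4.1·919) / 12.1 = 8267.5 / 12.1 ≈ 683.26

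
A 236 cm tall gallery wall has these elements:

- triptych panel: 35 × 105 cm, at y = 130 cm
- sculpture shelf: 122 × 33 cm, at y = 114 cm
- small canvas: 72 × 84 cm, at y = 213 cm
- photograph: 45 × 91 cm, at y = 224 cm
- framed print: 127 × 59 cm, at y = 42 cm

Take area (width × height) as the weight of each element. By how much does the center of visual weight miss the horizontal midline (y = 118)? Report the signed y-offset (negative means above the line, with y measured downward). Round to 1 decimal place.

≈ 18.4 cm

Areas: triptych panel 35·105 = 3675, sculpture shelf 122·33 = 4026, small canvas 72·84 = 6048, photograph 45·91 = 4095, framed print 127·59 = 7493. Total weight = 25337.
Σw·y = 3675·130 + 4026·114 + 6048·213 + 4095·224 + 7493·42 = 3456924, so ȳ = 3456924/25337 ≈ 136.44.
Difference: 136.44 − 118 ≈ 18.44.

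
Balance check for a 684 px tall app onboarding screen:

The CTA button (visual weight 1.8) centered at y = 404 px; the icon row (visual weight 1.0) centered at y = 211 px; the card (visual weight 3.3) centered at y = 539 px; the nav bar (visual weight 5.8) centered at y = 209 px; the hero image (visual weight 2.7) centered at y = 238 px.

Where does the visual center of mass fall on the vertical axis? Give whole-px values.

Total weight = 1.8 + 1.0 + 3.3 + 5.8 + 2.7 = 14.6.
y: (1.8·404 + 1.0·211 + 3.3·539 + 5.8·209 + 2.7·238) / 14.6 = 4571.7 / 14.6 ≈ 313.13

y ≈ 313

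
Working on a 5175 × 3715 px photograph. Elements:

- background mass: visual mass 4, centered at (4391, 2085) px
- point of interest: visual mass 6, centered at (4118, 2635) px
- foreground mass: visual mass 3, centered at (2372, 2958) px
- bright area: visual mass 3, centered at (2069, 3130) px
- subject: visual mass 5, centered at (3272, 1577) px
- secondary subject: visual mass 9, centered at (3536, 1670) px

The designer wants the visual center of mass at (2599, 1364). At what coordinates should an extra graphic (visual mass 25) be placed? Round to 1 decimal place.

(1566.6, 387.6)

New total weight: (4 + 6 + 3 + 3 + 5 + 9) + 25 = 55.
x: need Σw·x = 55·2599 = 142945. Existing = 4·4391 + 6·4118 + 3·2372 + 3·2069 + 5·3272 + 9·3536 = 103779. Remainder 39166 / 25 ≈ 1566.64.
y: need Σw·y = 55·1364 = 75020. Existing = 4·2085 + 6·2635 + 3·2958 + 3·3130 + 5·1577 + 9·1670 = 65329. Remainder 9691 / 25 ≈ 387.64.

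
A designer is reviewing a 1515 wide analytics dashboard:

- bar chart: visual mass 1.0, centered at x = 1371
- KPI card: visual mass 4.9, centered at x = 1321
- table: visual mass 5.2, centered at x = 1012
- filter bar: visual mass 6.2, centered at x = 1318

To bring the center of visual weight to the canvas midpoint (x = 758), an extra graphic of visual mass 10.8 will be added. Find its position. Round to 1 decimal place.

After adding the extra graphic, total weight = 1.0 + 4.9 + 5.2 + 6.2 + 10.8 = 28.1.
x: need Σw·x = 28.1·758 = 21299.8. Existing = 1.0·1371 + 4.9·1321 + 5.2·1012 + 6.2·1318 = 21277.9. Remainder 21.9 / 10.8 ≈ 2.03.

x ≈ 2.0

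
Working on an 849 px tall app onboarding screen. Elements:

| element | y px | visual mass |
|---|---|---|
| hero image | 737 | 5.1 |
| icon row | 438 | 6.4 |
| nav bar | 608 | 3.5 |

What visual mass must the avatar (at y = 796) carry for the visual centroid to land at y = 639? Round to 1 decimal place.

Fixed elements: Σw = 5.1 + 6.4 + 3.5 = 15.0, Σw·y = 5.1·737 + 6.4·438 + 3.5·608 = 8689.9.
For the centroid to hit 639: (8689.9 + w·796) / (15.0 + w) = 639.
Rearranging, w·(796 − 639) = 639·15.0 − 8689.9 = 895.1, so w ≈ 895.1/157 = 5.70.

w ≈ 5.7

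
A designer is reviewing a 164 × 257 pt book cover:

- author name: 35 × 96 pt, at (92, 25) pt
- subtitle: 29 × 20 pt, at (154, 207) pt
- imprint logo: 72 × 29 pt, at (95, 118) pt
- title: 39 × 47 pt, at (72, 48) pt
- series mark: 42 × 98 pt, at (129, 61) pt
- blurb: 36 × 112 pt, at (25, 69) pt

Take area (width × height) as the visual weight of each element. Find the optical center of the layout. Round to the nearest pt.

(85, 67)

Taking area as weight: author name 35·96 = 3360, subtitle 29·20 = 580, imprint logo 72·29 = 2088, title 39·47 = 1833, series mark 42·98 = 4116, blurb 36·112 = 4032. Sum 16009.
Σw·x = 1360540; x̄ = 1360540/16009 ≈ 84.99.
y: moment 1067712 / weight 16009 ≈ 66.69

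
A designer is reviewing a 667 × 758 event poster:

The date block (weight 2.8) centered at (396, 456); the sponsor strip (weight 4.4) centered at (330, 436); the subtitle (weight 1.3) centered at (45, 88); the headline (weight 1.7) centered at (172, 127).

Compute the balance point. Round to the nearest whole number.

(285, 346)

Σw = 2.8 + 4.4 + 1.3 + 1.7 = 10.2.
x-moment: 2.8·396 + 4.4·330 + 1.3·45 + 1.7·172 = 2911.7; centroid 2911.7/10.2 ≈ 285.46.
y-moment: 2.8·456 + 4.4·436 + 1.3·88 + 1.7·127 = 3525.5; centroid 3525.5/10.2 ≈ 345.64.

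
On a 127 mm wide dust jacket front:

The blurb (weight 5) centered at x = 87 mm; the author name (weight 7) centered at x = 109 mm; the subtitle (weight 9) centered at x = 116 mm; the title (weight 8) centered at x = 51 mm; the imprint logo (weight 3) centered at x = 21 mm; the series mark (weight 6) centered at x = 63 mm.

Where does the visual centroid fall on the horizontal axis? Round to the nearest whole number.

x ≈ 81

Weights sum to 5 + 7 + 9 + 8 + 3 + 6 = 38.
Σw·x = 5·87 + 7·109 + 9·116 + 8·51 + 3·21 + 6·63 = 3091, so x̄ = 3091/38 ≈ 81.34.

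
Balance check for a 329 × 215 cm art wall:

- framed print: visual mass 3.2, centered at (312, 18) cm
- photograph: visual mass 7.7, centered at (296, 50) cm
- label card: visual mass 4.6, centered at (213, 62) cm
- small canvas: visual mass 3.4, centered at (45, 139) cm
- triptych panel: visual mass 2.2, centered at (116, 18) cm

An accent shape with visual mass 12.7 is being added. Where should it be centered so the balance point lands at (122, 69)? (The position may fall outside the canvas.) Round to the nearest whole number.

(-43, 86)

New total weight: (3.2 + 7.7 + 4.6 + 3.4 + 2.2) + 12.7 = 33.8.
x: need Σw·x = 33.8·122 = 4123.6. Existing = 3.2·312 + 7.7·296 + 4.6·213 + 3.4·45 + 2.2·116 = 4665.6. Remainder -542.0 / 12.7 ≈ -42.68.
y: need Σw·y = 33.8·69 = 2332.2. Existing = 3.2·18 + 7.7·50 + 4.6·62 + 3.4·139 + 2.2·18 = 1240.0. Remainder 1092.2 / 12.7 ≈ 86.00.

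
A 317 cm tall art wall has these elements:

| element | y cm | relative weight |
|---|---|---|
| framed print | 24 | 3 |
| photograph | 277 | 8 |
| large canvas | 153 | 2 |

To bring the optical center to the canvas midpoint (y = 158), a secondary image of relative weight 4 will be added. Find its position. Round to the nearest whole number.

With the secondary image, Σw becomes 3 + 8 + 2 + 4 = 17.
y: target moment 17×158 = 2686; current 3·24 + 8·277 + 2·153 = 2594; the secondary image supplies 92, so y = 92/4 ≈ 23.00.

y ≈ 23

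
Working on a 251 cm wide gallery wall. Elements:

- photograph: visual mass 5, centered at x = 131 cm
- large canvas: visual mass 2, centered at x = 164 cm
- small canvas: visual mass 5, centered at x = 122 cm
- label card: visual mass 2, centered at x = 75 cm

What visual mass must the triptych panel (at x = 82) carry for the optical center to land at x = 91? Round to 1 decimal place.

w ≈ 52.1

Known weights sum to 5 + 2 + 5 + 2 = 14; their moment is 5·131 + 2·164 + 5·122 + 2·75 = 1743.
For the centroid to hit 91: (1743 + w·82) / (14 + w) = 91.
Solving: w = (91·14 − 1743) / (82 − 91) = -469 / -9 ≈ 52.11.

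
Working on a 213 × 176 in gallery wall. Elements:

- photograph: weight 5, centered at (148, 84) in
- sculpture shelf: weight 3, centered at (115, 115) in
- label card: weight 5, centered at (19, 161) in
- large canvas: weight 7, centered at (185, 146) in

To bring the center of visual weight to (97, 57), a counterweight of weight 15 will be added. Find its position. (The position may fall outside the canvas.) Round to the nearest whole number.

(61, -40)

After adding the counterweight, total weight = 5 + 3 + 5 + 7 + 15 = 35.
Along x: (2475 + 15·x) / 35 = 97 (existing moment 5·148 + 3·115 + 5·19 + 7·185 = 2475) ⇒ x = (3395 − 2475) / 15 ≈ 61.33.
Along y: (2592 + 15·y) / 35 = 57 (existing moment 5·84 + 3·115 + 5·161 + 7·146 = 2592) ⇒ y = (1995 − 2592) / 15 ≈ -39.80.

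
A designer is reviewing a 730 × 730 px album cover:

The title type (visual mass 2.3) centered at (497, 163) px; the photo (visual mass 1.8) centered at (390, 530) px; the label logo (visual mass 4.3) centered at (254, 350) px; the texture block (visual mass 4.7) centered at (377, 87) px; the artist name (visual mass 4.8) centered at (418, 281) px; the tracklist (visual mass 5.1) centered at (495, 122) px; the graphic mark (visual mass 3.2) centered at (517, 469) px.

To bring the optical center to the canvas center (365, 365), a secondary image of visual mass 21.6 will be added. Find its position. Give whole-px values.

With the secondary image, Σw becomes 2.3 + 1.8 + 4.3 + 4.7 + 4.8 + 5.1 + 3.2 + 21.6 = 47.8.
Along x: (10894.5 + 21.6·x) / 47.8 = 365 (existing moment 2.3·497 + 1.8·390 + 4.3·254 + 4.7·377 + 4.8·418 + 5.1·495 + 3.2·517 = 10894.5) ⇒ x = (17447.0 − 10894.5) / 21.6 ≈ 303.36.
Along y: (6714.6 + 21.6·y) / 47.8 = 365 (existing moment 2.3·163 + 1.8·530 + 4.3·350 + 4.7·87 + 4.8·281 + 5.1·122 + 3.2·469 = 6714.6) ⇒ y = (17447.0 − 6714.6) / 21.6 ≈ 496.87.

(303, 497)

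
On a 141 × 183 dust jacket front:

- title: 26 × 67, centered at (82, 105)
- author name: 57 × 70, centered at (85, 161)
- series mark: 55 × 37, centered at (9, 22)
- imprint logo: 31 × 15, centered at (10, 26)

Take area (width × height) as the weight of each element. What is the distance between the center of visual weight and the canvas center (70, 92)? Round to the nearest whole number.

Areas → weights: title 26·67 = 1742, author name 57·70 = 3990, series mark 55·37 = 2035, imprint logo 31·15 = 465; Σw = 8232.
x: (1742·82 + 3990·85 + 2035·9 + 465·10) / 8232 = 504959 / 8232 ≈ 61.34
y: (1742·105 + 3990·161 + 2035·22 + 465·26) / 8232 = 882160 / 8232 ≈ 107.16
Offset from (70, 92): Δx ≈ -8.66, Δy ≈ 15.16; distance = √(Δx² + Δy²) ≈ 17.46.

≈ 17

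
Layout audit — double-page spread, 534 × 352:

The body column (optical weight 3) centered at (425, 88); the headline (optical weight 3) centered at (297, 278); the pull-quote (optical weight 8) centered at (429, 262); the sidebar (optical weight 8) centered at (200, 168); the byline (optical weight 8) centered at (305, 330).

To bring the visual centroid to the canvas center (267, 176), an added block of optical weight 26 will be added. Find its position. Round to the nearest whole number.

(204, 103)

New total weight: (3 + 3 + 8 + 8 + 8) + 26 = 56.
x: target moment 56×267 = 14952; current 3·425 + 3·297 + 8·429 + 8·200 + 8·305 = 9638; the added block supplies 5314, so x = 5314/26 ≈ 204.38.
y: target moment 56×176 = 9856; current 3·88 + 3·278 + 8·262 + 8·168 + 8·330 = 7178; the added block supplies 2678, so y = 2678/26 ≈ 103.00.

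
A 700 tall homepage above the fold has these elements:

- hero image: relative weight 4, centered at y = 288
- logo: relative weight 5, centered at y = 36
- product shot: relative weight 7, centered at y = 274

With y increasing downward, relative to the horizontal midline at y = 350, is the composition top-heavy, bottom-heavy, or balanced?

top-heavy

Σw = 4 + 5 + 7 = 16.
y-moment: 4·288 + 5·36 + 7·274 = 3250; centroid 3250/16 ≈ 203.12.
Since 203.1 is above (smaller y than) 350, the composition reads top-heavy.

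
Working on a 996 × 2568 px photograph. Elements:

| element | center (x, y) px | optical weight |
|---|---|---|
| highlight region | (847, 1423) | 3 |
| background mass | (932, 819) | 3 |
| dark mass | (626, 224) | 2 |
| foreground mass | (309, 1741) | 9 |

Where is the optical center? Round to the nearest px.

Weights sum to 3 + 3 + 2 + 9 = 17.
x: (3·847 + 3·932 + 2·626 + 9·309) / 17 = 9370 / 17 ≈ 551.18
y: (3·1423 + 3·819 + 2·224 + 9·1741) / 17 = 22843 / 17 ≈ 1343.71

(551, 1344)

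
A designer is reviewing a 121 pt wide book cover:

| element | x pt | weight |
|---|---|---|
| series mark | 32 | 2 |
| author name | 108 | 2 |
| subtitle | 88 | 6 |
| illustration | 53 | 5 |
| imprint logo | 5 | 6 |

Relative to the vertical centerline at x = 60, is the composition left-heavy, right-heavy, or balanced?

left-heavy

Weights sum to 2 + 2 + 6 + 5 + 6 = 21.
x: (2·32 + 2·108 + 6·88 + 5·53 + 6·5) / 21 = 1103 / 21 ≈ 52.52
Since 52.5 is left of 60, the composition reads left-heavy.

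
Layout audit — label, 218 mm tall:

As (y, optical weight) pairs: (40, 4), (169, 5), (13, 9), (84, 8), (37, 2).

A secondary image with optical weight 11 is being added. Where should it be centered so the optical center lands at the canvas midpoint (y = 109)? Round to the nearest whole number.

y ≈ 217

After adding the secondary image, total weight = 4 + 5 + 9 + 8 + 2 + 11 = 39.
y: need Σw·y = 39·109 = 4251. Existing = 4·40 + 5·169 + 9·13 + 8·84 + 2·37 = 1868. Remainder 2383 / 11 ≈ 216.64.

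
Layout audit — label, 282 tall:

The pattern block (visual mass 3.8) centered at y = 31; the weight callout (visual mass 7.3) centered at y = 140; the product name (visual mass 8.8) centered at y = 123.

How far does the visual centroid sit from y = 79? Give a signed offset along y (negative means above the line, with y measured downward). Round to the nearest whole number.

Σw = 3.8 + 7.3 + 8.8 = 19.9.
Σw·y = 3.8·31 + 7.3·140 + 8.8·123 = 2222.2, so ȳ = 2222.2/19.9 ≈ 111.67.
Offset from y = 79: 111.67 − 79 ≈ 32.67.

≈ 33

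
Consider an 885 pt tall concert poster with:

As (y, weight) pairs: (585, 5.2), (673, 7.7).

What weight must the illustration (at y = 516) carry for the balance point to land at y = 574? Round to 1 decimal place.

w ≈ 14.1

Fixed elements: Σw = 5.2 + 7.7 = 12.9, Σw·y = 5.2·585 + 7.7·673 = 8224.1.
Set Σw·y/Σw = 574: (8224.1 + 516w) = 574·(12.9 + w).
Solving: w = (574·12.9 − 8224.1) / (516 − 574) = -819.5 / -58 ≈ 14.13.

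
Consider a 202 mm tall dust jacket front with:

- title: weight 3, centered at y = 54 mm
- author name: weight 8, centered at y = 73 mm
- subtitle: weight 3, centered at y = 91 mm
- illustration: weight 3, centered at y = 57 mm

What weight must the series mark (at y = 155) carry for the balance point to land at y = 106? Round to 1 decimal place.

Existing Σw = 17 (3 + 8 + 3 + 3); existing moment 3·54 + 8·73 + 3·91 + 3·57 = 1190.
Set Σw·y/Σw = 106: (1190 + 155w) = 106·(17 + w).
So w = (106·17 − 1190)/(155 − 106) = 612/49 ≈ 12.49.

w ≈ 12.5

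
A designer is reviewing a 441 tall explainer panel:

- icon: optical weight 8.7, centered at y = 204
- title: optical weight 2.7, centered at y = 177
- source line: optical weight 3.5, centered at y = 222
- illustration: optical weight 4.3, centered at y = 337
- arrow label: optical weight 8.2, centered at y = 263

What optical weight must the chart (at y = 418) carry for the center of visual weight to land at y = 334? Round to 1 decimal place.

Fixed elements: Σw = 8.7 + 2.7 + 3.5 + 4.3 + 8.2 = 27.4, Σw·y = 8.7·204 + 2.7·177 + 3.5·222 + 4.3·337 + 8.2·263 = 6635.4.
For the centroid to hit 334: (6635.4 + w·418) / (27.4 + w) = 334.
So w = (334·27.4 − 6635.4)/(418 − 334) = 2516.2/84 ≈ 29.95.

w ≈ 30.0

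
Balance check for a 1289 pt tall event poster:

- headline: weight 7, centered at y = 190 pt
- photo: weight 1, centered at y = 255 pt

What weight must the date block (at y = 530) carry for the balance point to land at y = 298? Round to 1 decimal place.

w ≈ 3.4

Known weights sum to 7 + 1 = 8; their moment is 7·190 + 1·255 = 1585.
Balance at y = 298 requires (1585 + w·530) / (8 + w) = 298.
Solving: w = (298·8 − 1585) / (530 − 298) = 799 / 232 ≈ 3.44.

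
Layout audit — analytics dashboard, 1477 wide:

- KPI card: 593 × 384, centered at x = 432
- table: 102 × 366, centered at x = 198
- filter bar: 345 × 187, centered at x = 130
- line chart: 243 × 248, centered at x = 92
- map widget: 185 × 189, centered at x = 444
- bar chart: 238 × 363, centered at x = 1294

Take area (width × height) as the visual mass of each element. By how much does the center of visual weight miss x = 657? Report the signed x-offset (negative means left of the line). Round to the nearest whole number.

≈ -174

Areas → weights: KPI card 593·384 = 227712, table 102·366 = 37332, filter bar 345·187 = 64515, line chart 243·248 = 60264, map widget 185·189 = 34965, bar chart 238·363 = 86394; Σw = 511182.
x: moment 247012854 / weight 511182 ≈ 483.22
Offset from x = 657: 483.22 − 657 ≈ -173.78.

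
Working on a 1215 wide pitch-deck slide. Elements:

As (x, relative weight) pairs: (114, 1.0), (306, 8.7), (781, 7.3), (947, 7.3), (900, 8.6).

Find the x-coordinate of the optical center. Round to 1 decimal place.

Weights sum to 1.0 + 8.7 + 7.3 + 7.3 + 8.6 = 32.9.
x: (1.0·114 + 8.7·306 + 7.3·781 + 7.3·947 + 8.6·900) / 32.9 = 23130.6 / 32.9 ≈ 703.06

x ≈ 703.1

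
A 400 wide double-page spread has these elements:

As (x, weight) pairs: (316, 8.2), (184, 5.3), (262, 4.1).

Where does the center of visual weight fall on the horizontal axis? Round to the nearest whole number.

x ≈ 264

Weights sum to 8.2 + 5.3 + 4.1 = 17.6.
x-moment: 8.2·316 + 5.3·184 + 4.1·262 = 4640.6; centroid 4640.6/17.6 ≈ 263.67.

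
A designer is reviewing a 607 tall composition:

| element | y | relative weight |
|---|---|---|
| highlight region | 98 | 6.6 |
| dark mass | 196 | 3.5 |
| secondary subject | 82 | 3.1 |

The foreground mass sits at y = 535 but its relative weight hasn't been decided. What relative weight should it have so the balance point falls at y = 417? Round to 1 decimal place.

w ≈ 33.2

Existing Σw = 13.2 (6.6 + 3.5 + 3.1); existing moment 6.6·98 + 3.5·196 + 3.1·82 = 1587.0.
Balance at y = 417 requires (1587.0 + w·535) / (13.2 + w) = 417.
So w = (417·13.2 − 1587.0)/(535 − 417) = 3917.4/118 ≈ 33.20.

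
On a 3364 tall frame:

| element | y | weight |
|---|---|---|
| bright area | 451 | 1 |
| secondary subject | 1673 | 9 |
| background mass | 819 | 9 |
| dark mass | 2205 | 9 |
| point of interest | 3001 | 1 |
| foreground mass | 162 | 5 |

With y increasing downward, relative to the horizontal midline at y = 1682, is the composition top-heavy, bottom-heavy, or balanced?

top-heavy

Weights sum to 1 + 9 + 9 + 9 + 1 + 5 = 34.
Σw·y = 46535; ȳ = 46535/34 ≈ 1368.68.
1368.7 lies above (smaller y than) the midline 1682, so the layout is top-heavy.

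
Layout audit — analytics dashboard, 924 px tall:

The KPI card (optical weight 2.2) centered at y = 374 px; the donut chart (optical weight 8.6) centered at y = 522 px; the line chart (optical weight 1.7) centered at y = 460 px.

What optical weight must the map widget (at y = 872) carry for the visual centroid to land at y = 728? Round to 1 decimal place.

Existing Σw = 12.5 (2.2 + 8.6 + 1.7); existing moment 2.2·374 + 8.6·522 + 1.7·460 = 6094.0.
Balance at y = 728 requires (6094.0 + w·872) / (12.5 + w) = 728.
Rearranging, w·(872 − 728) = 728·12.5 − 6094.0 = 3006.0, so w ≈ 3006.0/144 = 20.88.

w ≈ 20.9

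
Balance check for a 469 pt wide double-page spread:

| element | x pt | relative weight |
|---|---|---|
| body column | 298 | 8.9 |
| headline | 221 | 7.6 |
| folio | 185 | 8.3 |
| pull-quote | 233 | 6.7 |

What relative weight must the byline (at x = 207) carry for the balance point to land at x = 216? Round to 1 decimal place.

Existing Σw = 31.5 (8.9 + 7.6 + 8.3 + 6.7); existing moment 8.9·298 + 7.6·221 + 8.3·185 + 6.7·233 = 7428.4.
Set Σw·x/Σw = 216: (7428.4 + 207w) = 216·(31.5 + w).
Rearranging, w·(207 − 216) = 216·31.5 − 7428.4 = -624.4, so w ≈ -624.4/-9 = 69.38.

w ≈ 69.4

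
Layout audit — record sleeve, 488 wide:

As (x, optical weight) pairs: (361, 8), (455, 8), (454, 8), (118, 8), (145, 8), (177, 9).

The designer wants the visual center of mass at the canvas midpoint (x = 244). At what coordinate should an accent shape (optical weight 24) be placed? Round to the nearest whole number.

After adding the accent shape, total weight = 8 + 8 + 8 + 8 + 8 + 9 + 24 = 73.
Along x: (13857 + 24·x) / 73 = 244 (existing moment 8·361 + 8·455 + 8·454 + 8·118 + 8·145 + 9·177 = 13857) ⇒ x = (17812 − 13857) / 24 ≈ 164.79.

x ≈ 165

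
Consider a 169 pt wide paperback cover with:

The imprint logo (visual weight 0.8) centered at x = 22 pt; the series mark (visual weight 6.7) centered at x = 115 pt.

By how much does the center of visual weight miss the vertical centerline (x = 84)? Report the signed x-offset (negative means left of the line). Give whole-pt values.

≈ 21 pt

Σw = 0.8 + 6.7 = 7.5.
Σw·x = 0.8·22 + 6.7·115 = 788.1, so x̄ = 788.1/7.5 ≈ 105.08.
Against x = 84, that's 105.08 − 84 = 21.08.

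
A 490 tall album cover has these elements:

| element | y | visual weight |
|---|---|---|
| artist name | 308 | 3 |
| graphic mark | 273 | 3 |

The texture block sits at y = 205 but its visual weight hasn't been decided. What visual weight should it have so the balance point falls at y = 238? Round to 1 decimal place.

w ≈ 9.5

Known weights sum to 3 + 3 = 6; their moment is 3·308 + 3·273 = 1743.
Balance at y = 238 requires (1743 + w·205) / (6 + w) = 238.
Solving: w = (238·6 − 1743) / (205 − 238) = -315 / -33 ≈ 9.55.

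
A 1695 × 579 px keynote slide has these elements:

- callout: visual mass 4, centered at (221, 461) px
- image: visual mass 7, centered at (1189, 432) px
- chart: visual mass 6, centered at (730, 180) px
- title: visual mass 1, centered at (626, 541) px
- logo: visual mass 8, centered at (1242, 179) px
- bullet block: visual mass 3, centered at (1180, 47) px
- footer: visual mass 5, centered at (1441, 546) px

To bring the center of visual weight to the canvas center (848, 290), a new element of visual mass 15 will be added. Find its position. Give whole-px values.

(444, 228)

With the new element, Σw becomes 4 + 7 + 6 + 1 + 8 + 3 + 5 + 15 = 49.
x: target moment 49×848 = 41552; current 4·221 + 7·1189 + 6·730 + 1·626 + 8·1242 + 3·1180 + 5·1441 = 34894; the new element supplies 6658, so x = 6658/15 ≈ 443.87.
y: target moment 49×290 = 14210; current 4·461 + 7·432 + 6·180 + 1·541 + 8·179 + 3·47 + 5·546 = 10792; the new element supplies 3418, so y = 3418/15 ≈ 227.87.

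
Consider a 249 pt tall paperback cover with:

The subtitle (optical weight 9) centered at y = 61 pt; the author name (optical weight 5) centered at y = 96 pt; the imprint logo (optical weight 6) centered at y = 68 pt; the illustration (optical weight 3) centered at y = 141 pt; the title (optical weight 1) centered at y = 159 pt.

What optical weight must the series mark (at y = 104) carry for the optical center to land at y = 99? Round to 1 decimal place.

w ≈ 71.4

Fixed elements: Σw = 9 + 5 + 6 + 3 + 1 = 24, Σw·y = 9·61 + 5·96 + 6·68 + 3·141 + 1·159 = 2019.
For the centroid to hit 99: (2019 + w·104) / (24 + w) = 99.
Solving: w = (99·24 − 2019) / (104 − 99) = 357 / 5 ≈ 71.40.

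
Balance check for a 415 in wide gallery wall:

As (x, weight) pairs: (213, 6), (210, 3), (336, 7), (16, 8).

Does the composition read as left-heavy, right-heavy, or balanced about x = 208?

Weights sum to 6 + 3 + 7 + 8 = 24.
x: (6·213 + 3·210 + 7·336 + 8·16) / 24 = 4388 / 24 ≈ 182.83
182.8 lies left of the midline 208, so the layout is left-heavy.

left-heavy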